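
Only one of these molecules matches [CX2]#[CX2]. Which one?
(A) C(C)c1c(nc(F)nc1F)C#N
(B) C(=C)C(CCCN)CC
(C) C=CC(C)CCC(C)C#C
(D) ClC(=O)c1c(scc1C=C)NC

C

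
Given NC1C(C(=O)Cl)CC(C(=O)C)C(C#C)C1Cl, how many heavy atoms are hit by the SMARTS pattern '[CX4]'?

7

The query [CX4] means: C with X4: aliphatic carbon with exactly 4 total connections (bonds + H).
Check the 16 heavy atoms by environment: 7× C (X4) → match; 2× C (X3) → no; 2× O (X1) → no; 2× Cl (X1) → no; 2× C (X2) → no; 1× N (X3) → no.
That gives 7 matching atoms.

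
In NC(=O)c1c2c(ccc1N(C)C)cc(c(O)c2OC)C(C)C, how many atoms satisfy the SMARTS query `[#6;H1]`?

The query [#6;H1] means: any carbon bearing exactly one hydrogen.
Check the 22 heavy atoms by environment: 7× c (aromatic, H0) → no; 3× c (aromatic, H1) → match; 1× C (H0) → no; 2× O (H0) → no; 1× N (H2) → no; 5× C (H3) → no; 1× C (H1) → match; 1× N (H0) → no; 1× O (H1) → no.
Summing the matching environments: 3 + 1 = 4 matching atoms.

4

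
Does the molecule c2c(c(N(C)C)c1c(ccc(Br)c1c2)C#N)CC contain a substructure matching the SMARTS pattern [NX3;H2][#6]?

No

The pattern [NX3;H2][#6] describes a trivalent nitrogen with two H attached to carbon — a primary amine.
The closest candidate here is a dimethylamino group (-N(CH3)2), but the nitrogen has H0, not H2. No other fragment satisfies the full query, so there is no match.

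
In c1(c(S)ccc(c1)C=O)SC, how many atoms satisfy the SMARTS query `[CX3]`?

The query [CX3] means: C with X3: aliphatic carbon with exactly 3 total connections.
Check the 11 heavy atoms by environment: 6× c (aromatic, X3) → no; 2× S (X2) → no; 1× C (X4) → no; 1× C (X3) → match; 1× O (X1) → no.
That gives 1 matching atom.

1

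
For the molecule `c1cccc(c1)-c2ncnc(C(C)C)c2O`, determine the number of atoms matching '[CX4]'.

3

The query [CX4] means: C with X4: aliphatic carbon with exactly 4 total connections (bonds + H).
Check the 16 heavy atoms by environment: 2× n (aromatic, X2) → no; 10× c (aromatic, X3) → no; 3× C (X4) → match; 1× O (X2) → no.
That gives 3 matching atoms.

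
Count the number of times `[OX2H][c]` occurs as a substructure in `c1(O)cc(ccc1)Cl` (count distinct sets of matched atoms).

1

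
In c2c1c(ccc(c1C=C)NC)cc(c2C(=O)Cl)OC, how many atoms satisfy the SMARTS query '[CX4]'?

Check the 19 heavy atoms by environment: 10× c (aromatic, X3) → no; 3× C (X3) → no; 1× N (X3) → no; 2× C (X4) → match; 1× O (X1) → no; 1× Cl (X1) → no; 1× O (X2) → no.
That gives 2 matching atoms.

2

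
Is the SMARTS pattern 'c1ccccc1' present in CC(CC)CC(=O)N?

No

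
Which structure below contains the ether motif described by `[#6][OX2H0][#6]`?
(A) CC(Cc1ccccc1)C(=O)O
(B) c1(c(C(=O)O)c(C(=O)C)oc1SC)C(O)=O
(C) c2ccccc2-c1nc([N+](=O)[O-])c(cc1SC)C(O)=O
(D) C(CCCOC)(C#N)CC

D

[#6][OX2H0][#6] describes an aliphatic oxygen bridging two carbons with no H on the oxygen (an ether).
(A) has a carboxylic acid group (-C(=O)OH) but the -OH oxygen has H1; the =O is OX1, not OX2.
(B) has a carboxylic acid group (-C(=O)OH) but the -OH oxygen has H1; the =O is OX1, not OX2.
(C) has a carboxylic acid group (-C(=O)OH) but the -OH oxygen has H1; the =O is OX1, not OX2.
(D) contains a methoxy ether (-OCH3), which satisfies every atom and bond constraint.
So the answer is (D).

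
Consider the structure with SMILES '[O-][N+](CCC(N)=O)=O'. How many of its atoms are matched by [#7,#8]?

5

The query [#7,#8] means: nitrogen or oxygen (comma = OR).
Check the 8 heavy atoms by environment: 3× C → no; 1× N (charge +1) → match; 1× O (charge -1) → match; 2× O → match; 1× N → match.
Summing the matching environments: 1 + 1 + 2 + 1 = 5 matching atoms.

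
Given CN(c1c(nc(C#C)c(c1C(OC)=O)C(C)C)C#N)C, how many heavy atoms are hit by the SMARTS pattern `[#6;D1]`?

6

The query [#6;D1] means: carbon bonded to exactly one heavy atom.
Check the 20 heavy atoms by environment: 1× n (aromatic, D2) → no; 5× c (aromatic, D3) → no; 2× C (D3) → no; 1× O (D1) → no; 1× O (D2) → no; 6× C (D1) → match; 2× C (D2) → no; 1× N (D1) → no; 1× N (D3) → no.
That gives 6 matching atoms.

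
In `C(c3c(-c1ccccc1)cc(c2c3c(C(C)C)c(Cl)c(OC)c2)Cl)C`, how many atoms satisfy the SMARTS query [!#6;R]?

0

The query [!#6;R] means: non-carbon atom that is part of a ring.
Check the 25 heavy atoms by environment: 16× c (aromatic, in 6-ring) → no; 1× O (acyclic) → no; 6× C (acyclic) → no; 2× Cl (acyclic) → no.
No environment satisfies the query, so 0 matching atoms.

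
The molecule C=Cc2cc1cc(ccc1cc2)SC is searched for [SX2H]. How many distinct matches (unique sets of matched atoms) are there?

0

[SX2H] is the SMARTS for a thiol: an aliphatic sulfur with two connections, one being H.
The molecule has a methylthio ether (-SCH3), but the sulfur has H0 (bonded to two carbons), not H1; nothing else fits, so there are 0 matches.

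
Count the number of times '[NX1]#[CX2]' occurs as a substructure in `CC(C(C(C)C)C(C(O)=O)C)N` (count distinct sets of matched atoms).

[NX1]#[CX2] is the SMARTS for a nitrile: a nitrogen triple-bonded to a two-connected carbon.
The molecule has a primary amino group (-NH2), but the nitrogen is NX3 (three connections), not NX1 triple-bonded; nothing else fits, so there are 0 matches.

0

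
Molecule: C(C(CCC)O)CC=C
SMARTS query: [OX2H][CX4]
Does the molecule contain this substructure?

The pattern [OX2H][CX4] describes a hydroxyl oxygen bound to an sp3 (X4) carbon — an aliphatic alcohol.
The molecule carries a hydroxyl group (-OH), whose atoms satisfy every constraint of the query, so the pattern matches.

Yes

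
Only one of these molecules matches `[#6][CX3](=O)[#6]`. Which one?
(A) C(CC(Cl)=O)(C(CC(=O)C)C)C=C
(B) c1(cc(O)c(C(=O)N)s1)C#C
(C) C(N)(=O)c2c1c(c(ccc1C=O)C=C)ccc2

[#6][CX3](=O)[#6] describes a carbonyl carbon (no H) flanked by two carbons (a ketone).
(A) contains an acetyl/ketone group (-C(=O)CH3), which satisfies every atom and bond constraint.
(B) has a primary amide (-C(=O)NH2) but one neighbour of the carbonyl carbon is N, not C.
(C) has a primary amide (-C(=O)NH2) but one neighbour of the carbonyl carbon is N, not C.
So the answer is (A).

A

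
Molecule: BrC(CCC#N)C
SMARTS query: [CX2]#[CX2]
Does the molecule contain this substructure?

No

The pattern [CX2]#[CX2] describes a carbon-carbon triple bond — an alkyne.
The closest candidate here is a nitrile (-C#N), but the triple bond is C#N, not C#C. No other fragment satisfies the full query, so there is no match.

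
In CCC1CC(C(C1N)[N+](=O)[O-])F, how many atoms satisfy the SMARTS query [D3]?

5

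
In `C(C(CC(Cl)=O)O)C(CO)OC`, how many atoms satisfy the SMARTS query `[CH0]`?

The query [CH0] means: aliphatic carbon with no attached hydrogen.
Check the 12 heavy atoms by environment: 3× C (H2) → no; 2× C (H1) → no; 1× C (H0) → match; 2× O (H0) → no; 1× Cl (H0) → no; 1× C (H3) → no; 2× O (H1) → no.
That gives 1 matching atom.

1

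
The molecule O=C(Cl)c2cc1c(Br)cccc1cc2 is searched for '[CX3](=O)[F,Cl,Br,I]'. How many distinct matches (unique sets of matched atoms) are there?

[CX3](=O)[F,Cl,Br,I] is the SMARTS for an acyl halide: a carbonyl carbon bonded to a halogen.
Exactly one fragment in the molecule meets all constraints, giving 1 match.

1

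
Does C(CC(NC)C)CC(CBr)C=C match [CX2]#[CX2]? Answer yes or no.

The pattern [CX2]#[CX2] describes a carbon-carbon triple bond — an alkyne.
The closest candidate here is a vinyl group (-CH=CH2), but the C=C is a double bond; both carbons are CX3, not CX2. No other fragment satisfies the full query, so there is no match.

No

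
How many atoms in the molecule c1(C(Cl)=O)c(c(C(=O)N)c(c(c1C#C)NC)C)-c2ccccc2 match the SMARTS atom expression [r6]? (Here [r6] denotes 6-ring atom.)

12

Check the 23 heavy atoms by environment: 12× c (aromatic, in 6-ring) → match; 6× C (acyclic) → no; 2× O (acyclic) → no; 1× Cl (acyclic) → no; 2× N (acyclic) → no.
That gives 12 matching atoms.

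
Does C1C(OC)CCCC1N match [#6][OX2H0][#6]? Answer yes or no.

Yes

The pattern [#6][OX2H0][#6] describes an aliphatic oxygen bridging two carbons with no H on the oxygen — an ether.
The molecule carries a methoxy ether (-OCH3), whose atoms satisfy every constraint of the query, so the pattern matches.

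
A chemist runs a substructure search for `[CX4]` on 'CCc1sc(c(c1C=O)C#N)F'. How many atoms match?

The query [CX4] means: C with X4: aliphatic carbon with exactly 4 total connections (bonds + H).
Check the 12 heavy atoms by environment: 1× s (aromatic, X2) → no; 4× c (aromatic, X3) → no; 1× C (X2) → no; 1× N (X1) → no; 1× F (X1) → no; 1× C (X3) → no; 1× O (X1) → no; 2× C (X4) → match.
That gives 2 matching atoms.

2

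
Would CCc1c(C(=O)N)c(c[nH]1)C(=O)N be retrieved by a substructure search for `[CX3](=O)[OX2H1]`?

The pattern [CX3](=O)[OX2H1] describes an sp2 carbon double-bonded to O and single-bonded to an -OH oxygen — a carboxylic acid.
The closest candidate here is a primary amide (-C(=O)NH2), but the carbonyl is bonded to N, not to an -OH oxygen. No other fragment satisfies the full query, so there is no match.

No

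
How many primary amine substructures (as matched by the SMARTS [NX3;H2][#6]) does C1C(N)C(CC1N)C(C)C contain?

2

[NX3;H2][#6] is the SMARTS for a primary amine: a trivalent nitrogen with two H attached to carbon.
The molecule carries 2 separate instances of a primary amino group (-NH2) meeting every constraint; each maps to a distinct set of atoms, giving 2 matches.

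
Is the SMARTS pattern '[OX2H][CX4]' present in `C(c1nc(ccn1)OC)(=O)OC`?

No

The pattern [OX2H][CX4] describes a hydroxyl oxygen bound to an sp3 (X4) carbon — an aliphatic alcohol.
The closest candidate here is a methoxy ether (-OCH3), but the oxygen has H0 (ether), not H1. No other fragment satisfies the full query, so there is no match.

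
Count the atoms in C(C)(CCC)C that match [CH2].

2

The query [CH2] means: aliphatic carbon with exactly two hydrogens.
Check the 6 heavy atoms by environment: 2× C (H2) → match; 3× C (H3) → no; 1× C (H1) → no.
That gives 2 matching atoms.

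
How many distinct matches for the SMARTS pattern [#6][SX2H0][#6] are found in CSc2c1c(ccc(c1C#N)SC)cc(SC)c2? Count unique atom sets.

3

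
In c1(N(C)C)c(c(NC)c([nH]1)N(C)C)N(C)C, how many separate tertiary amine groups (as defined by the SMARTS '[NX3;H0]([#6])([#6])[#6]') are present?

[NX3;H0]([#6])([#6])[#6] is the SMARTS for a tertiary amine: a trivalent nitrogen with no H, bonded to three carbons.
The molecule carries 3 separate instances of a dimethylamino group (-N(CH3)2) meeting every constraint; each maps to a distinct set of atoms, giving 3 matches.

3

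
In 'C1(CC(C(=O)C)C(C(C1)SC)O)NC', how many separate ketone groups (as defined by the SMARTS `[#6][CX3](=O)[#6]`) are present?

1

[#6][CX3](=O)[#6] is the SMARTS for a ketone: a carbonyl carbon (no H) flanked by two carbons.
Exactly one fragment in the molecule meets all constraints, giving 1 match.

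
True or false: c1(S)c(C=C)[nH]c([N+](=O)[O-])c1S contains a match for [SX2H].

True

The pattern [SX2H] describes an aliphatic sulfur with two connections, one being H — a thiol.
The molecule carries a thiol (-SH), whose atoms satisfy every constraint of the query, so the pattern matches.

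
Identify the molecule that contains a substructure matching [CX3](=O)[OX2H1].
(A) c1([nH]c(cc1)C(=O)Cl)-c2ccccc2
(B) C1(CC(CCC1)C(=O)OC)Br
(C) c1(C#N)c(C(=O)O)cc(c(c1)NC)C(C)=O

[CX3](=O)[OX2H1] describes an sp2 carbon double-bonded to O and single-bonded to an -OH oxygen (a carboxylic acid).
(A) has an acyl chloride (-C(=O)Cl) but the carbonyl is bonded to Cl, not to an -OH oxygen.
(B) has a methyl-ester group (-C(=O)OCH3) but the singly-bonded O has no H (OX2H0, not OX2H1).
(C) contains a carboxylic acid group (-C(=O)OH), which satisfies every atom and bond constraint.
So the answer is (C).

C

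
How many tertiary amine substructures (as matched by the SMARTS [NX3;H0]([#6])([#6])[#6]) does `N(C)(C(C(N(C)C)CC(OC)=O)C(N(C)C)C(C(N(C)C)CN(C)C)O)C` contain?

5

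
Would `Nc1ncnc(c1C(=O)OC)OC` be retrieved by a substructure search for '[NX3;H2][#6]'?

Yes

The pattern [NX3;H2][#6] describes a trivalent nitrogen with two H attached to carbon — a primary amine.
The molecule carries a primary amino group (-NH2), whose atoms satisfy every constraint of the query, so the pattern matches.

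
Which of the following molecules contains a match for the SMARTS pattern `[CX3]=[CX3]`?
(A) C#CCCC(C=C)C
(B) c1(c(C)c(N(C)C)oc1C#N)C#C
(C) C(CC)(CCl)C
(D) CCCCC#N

A

[CX3]=[CX3] describes a non-aromatic C=C double bond between two sp2 carbons (an alkene).
(A) contains a vinyl group (-CH=CH2), which satisfies every atom and bond constraint.
(B) has an ethynyl group (-C#CH) but the C-C bond is a triple bond, not a double bond.
(C) has an ethyl group (-CH2CH3) but its C-C bond is a single bond between CX4 carbons, not CX3=CX3.
(D) has an ethyl group (-CH2CH3) but its C-C bond is a single bond between CX4 carbons, not CX3=CX3.
So the answer is (A).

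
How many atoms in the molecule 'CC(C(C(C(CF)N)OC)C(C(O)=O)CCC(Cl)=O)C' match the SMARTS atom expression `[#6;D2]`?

3

The query [#6;D2] means: any carbon bonded to exactly two heavy atoms.
Check the 20 heavy atoms by environment: 3× C (D2) → match; 7× C (D3) → no; 3× O (D1) → no; 1× F (D1) → no; 1× N (D1) → no; 3× C (D1) → no; 1× Cl (D1) → no; 1× O (D2) → no.
That gives 3 matching atoms.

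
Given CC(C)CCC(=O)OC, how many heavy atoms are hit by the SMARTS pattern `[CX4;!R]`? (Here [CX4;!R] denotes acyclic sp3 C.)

6

The query [CX4;!R] means: aliphatic carbon with four total connections, not in a ring.
Check the 9 heavy atoms by environment: 6× C (X4, acyclic) → match; 1× C (X3, acyclic) → no; 1× O (X1, acyclic) → no; 1× O (X2, acyclic) → no.
That gives 6 matching atoms.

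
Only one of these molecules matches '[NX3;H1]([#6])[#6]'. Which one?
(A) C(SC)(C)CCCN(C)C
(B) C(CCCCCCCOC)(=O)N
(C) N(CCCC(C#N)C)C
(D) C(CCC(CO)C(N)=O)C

[NX3;H1]([#6])[#6] describes a trivalent nitrogen with one H, bonded to two carbons (a secondary amine).
(A) has a dimethylamino group (-N(CH3)2) but the nitrogen has H0, not H1.
(B) has a primary amide (-C(=O)NH2) but the -C(=O)NH2 nitrogen has H2, not H1.
(C) contains an N-methylamino group (-NHCH3), which satisfies every atom and bond constraint.
(D) has a primary amide (-C(=O)NH2) but the -C(=O)NH2 nitrogen has H2, not H1.
So the answer is (C).

C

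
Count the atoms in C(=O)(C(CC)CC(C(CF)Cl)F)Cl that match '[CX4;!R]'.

7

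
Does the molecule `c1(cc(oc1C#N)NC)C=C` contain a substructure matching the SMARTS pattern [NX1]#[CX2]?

Yes

The pattern [NX1]#[CX2] describes a nitrogen triple-bonded to a two-connected carbon — a nitrile.
The molecule carries a nitrile (-C#N), whose atoms satisfy every constraint of the query, so the pattern matches.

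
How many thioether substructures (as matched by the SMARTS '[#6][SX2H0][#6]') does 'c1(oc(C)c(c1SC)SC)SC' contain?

3

[#6][SX2H0][#6] is the SMARTS for a thioether: an aliphatic sulfur bridging two carbons with no H on the sulfur.
The molecule carries 3 separate instances of a methylthio ether (-SCH3) meeting every constraint; each maps to a distinct set of atoms, giving 3 matches.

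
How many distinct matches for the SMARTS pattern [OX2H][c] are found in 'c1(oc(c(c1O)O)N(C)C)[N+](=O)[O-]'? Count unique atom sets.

2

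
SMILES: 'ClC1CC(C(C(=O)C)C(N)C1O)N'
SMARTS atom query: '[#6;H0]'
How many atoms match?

1

Check the 13 heavy atoms by environment: 5× C (H1) → no; 1× C (H2) → no; 1× O (H1) → no; 2× N (H2) → no; 1× Cl (H0) → no; 1× C (H0) → match; 1× O (H0) → no; 1× C (H3) → no.
That gives 1 matching atom.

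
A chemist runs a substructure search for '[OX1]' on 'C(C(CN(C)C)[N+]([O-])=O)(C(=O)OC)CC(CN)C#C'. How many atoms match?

3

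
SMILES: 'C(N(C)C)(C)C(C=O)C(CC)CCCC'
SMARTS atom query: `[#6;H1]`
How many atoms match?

Check the 15 heavy atoms by environment: 4× C (H2) → no; 4× C (H1) → match; 5× C (H3) → no; 1× O (H0) → no; 1× N (H0) → no.
That gives 4 matching atoms.

4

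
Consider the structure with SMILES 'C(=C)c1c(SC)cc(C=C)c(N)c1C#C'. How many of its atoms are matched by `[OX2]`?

0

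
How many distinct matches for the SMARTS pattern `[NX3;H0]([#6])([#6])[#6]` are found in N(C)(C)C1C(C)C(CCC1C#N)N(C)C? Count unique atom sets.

2

[NX3;H0]([#6])([#6])[#6] is the SMARTS for a tertiary amine: a trivalent nitrogen with no H, bonded to three carbons.
The molecule carries 2 separate instances of a dimethylamino group (-N(CH3)2) meeting every constraint; each maps to a distinct set of atoms, giving 2 matches.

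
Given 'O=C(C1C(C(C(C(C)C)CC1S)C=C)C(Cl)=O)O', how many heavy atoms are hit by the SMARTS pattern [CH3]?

Check the 18 heavy atoms by environment: 7× C (H1) → no; 2× C (H2) → no; 1× S (H1) → no; 2× C (H3) → match; 2× C (H0) → no; 2× O (H0) → no; 1× Cl (H0) → no; 1× O (H1) → no.
That gives 2 matching atoms.

2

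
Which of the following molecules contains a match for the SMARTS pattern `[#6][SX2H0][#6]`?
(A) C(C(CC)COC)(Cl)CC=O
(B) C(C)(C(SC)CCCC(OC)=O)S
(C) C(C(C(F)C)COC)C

B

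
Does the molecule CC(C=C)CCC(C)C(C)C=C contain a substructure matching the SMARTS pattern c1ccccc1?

No

The pattern c1ccccc1 describes six aromatic carbons in a ring — a benzene ring.
The closest candidate here is a methyl group (-CH3), but no six-membered all-carbon aromatic ring is present. No other fragment satisfies the full query, so there is no match.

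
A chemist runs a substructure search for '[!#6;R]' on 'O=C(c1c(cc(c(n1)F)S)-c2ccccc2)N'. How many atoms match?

1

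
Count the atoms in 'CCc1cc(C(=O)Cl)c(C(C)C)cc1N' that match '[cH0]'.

Check the 15 heavy atoms by environment: 2× c (aromatic, H1) → no; 4× c (aromatic, H0) → match; 1× C (H1) → no; 3× C (H3) → no; 1× C (H0) → no; 1× O (H0) → no; 1× Cl (H0) → no; 1× C (H2) → no; 1× N (H2) → no.
That gives 4 matching atoms.

4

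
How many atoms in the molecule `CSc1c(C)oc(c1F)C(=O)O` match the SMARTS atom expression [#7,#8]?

The query [#7,#8] means: nitrogen or oxygen (comma = OR).
Check the 12 heavy atoms by environment: 1× o (aromatic) → match; 4× c (aromatic) → no; 3× C → no; 2× O → match; 1× S → no; 1× F → no.
Summing the matching environments: 1 + 2 = 3 matching atoms.

3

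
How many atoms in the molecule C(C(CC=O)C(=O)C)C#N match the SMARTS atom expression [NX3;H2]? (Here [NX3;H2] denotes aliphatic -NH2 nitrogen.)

Check the 10 heavy atoms by environment: 2× C (H2, X4) → no; 1× C (H1, X4) → no; 1× C (H0, X2) → no; 1× N (H0, X1) → no; 1× C (H1, X3) → no; 2× O (H0, X1) → no; 1× C (H0, X3) → no; 1× C (H3, X4) → no.
No environment satisfies the query, so 0 matching atoms.

0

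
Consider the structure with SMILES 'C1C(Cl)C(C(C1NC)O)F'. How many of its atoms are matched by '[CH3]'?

1

The query [CH3] means: aliphatic carbon with exactly three hydrogens.
Check the 10 heavy atoms by environment: 4× C (H1) → no; 1× C (H2) → no; 1× F (H0) → no; 1× Cl (H0) → no; 1× O (H1) → no; 1× N (H1) → no; 1× C (H3) → match.
That gives 1 matching atom.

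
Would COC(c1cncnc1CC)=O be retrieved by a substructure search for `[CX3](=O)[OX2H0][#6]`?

The pattern [CX3](=O)[OX2H0][#6] describes a carbonyl carbon bonded to an oxygen that is itself bonded to carbon (no H on that O) — an ester.
The molecule carries a methyl-ester group (-C(=O)OCH3), whose atoms satisfy every constraint of the query, so the pattern matches.

Yes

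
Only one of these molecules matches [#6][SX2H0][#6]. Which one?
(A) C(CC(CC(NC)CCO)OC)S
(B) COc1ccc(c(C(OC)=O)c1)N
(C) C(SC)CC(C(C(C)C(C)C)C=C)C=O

C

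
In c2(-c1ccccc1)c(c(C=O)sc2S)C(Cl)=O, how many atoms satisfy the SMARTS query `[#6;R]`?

10

The query [#6;R] means: carbon that is part of a ring.
Check the 17 heavy atoms by environment: 1× s (aromatic, in 5-ring) → no; 4× c (aromatic, in 5-ring) → match; 6× c (aromatic, in 6-ring) → match; 2× C (acyclic) → no; 2× O (acyclic) → no; 1× Cl (acyclic) → no; 1× S (acyclic) → no.
Summing the matching environments: 4 + 6 = 10 matching atoms.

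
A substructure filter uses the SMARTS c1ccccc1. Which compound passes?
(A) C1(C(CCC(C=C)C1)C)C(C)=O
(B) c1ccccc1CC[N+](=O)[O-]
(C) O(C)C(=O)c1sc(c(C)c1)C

B

c1ccccc1 describes six aromatic carbons in a ring (a benzene ring).
(A) has a methyl group (-CH3) but no six-membered all-carbon aromatic ring is present.
(B) contains a phenyl ring, which satisfies every atom and bond constraint.
(C) has a methyl group (-CH3) but no six-membered all-carbon aromatic ring is present.
So the answer is (B).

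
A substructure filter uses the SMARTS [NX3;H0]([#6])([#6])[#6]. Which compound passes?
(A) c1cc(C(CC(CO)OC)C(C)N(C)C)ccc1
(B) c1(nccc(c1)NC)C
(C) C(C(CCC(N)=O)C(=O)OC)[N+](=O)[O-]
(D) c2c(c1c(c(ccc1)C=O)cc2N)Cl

A

[NX3;H0]([#6])([#6])[#6] describes a trivalent nitrogen with no H, bonded to three carbons (a tertiary amine).
(A) contains a dimethylamino group (-N(CH3)2), which satisfies every atom and bond constraint.
(B) has an N-methylamino group (-NHCH3) but the nitrogen still has one H (H1), not H0.
(C) has a primary amide (-C(=O)NH2) but the amide nitrogen has H2 and only one carbon neighbour.
(D) has a primary amino group (-NH2) but the nitrogen has H2, not H0 with three carbons.
So the answer is (A).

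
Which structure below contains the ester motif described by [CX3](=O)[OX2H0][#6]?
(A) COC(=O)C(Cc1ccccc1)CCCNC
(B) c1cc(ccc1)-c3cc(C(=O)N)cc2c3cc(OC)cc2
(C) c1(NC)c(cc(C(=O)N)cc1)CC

A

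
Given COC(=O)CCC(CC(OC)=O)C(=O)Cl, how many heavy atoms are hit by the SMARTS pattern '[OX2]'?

2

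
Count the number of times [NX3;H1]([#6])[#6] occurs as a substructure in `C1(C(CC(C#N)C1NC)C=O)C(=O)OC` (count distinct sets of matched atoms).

1

[NX3;H1]([#6])[#6] is the SMARTS for a secondary amine: a trivalent nitrogen with one H, bonded to two carbons.
Exactly one fragment in the molecule meets all constraints, giving 1 match.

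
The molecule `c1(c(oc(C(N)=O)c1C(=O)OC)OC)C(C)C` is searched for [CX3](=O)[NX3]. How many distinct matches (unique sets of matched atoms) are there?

[CX3](=O)[NX3] is the SMARTS for an amide: a carbonyl carbon bonded to a trivalent nitrogen.
Exactly one fragment in the molecule meets all constraints, giving 1 match.

1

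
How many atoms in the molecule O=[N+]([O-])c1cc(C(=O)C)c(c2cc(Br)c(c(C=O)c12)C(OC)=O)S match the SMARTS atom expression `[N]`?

The query [N] means: uppercase N matches aliphatic (non-aromatic) nitrogen only.
Check the 24 heavy atoms by environment: 10× c (aromatic) → no; 5× C → no; 5× O → no; 1× Br → no; 1× S → no; 1× N (charge +1) → match; 1× O (charge -1) → no.
That gives 1 matching atom.

1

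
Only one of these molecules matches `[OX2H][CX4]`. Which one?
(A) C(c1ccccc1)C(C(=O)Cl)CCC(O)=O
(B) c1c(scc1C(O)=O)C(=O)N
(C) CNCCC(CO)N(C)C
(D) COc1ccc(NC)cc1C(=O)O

C

[OX2H][CX4] describes a hydroxyl oxygen bound to an sp3 (X4) carbon (an aliphatic alcohol).
(A) has a carboxylic acid group (-C(=O)OH) but the -OH is on a CX3 carbonyl carbon, not a CX4 carbon.
(B) has a carboxylic acid group (-C(=O)OH) but the -OH is on a CX3 carbonyl carbon, not a CX4 carbon.
(C) contains a hydroxyl group (-OH), which satisfies every atom and bond constraint.
(D) has a methoxy ether (-OCH3) but the oxygen has H0 (ether), not H1.
So the answer is (C).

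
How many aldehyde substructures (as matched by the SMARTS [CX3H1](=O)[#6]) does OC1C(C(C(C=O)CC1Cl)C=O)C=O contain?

3

[CX3H1](=O)[#6] is the SMARTS for an aldehyde: an sp2 carbon with one H, double-bonded to O and single-bonded to carbon.
The molecule carries 3 separate instances of an aldehyde (-CHO) meeting every constraint; each maps to a distinct set of atoms, giving 3 matches.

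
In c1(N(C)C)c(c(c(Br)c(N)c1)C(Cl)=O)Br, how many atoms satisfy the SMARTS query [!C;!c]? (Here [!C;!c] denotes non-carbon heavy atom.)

6

The query [!C;!c] means: neither aliphatic nor aromatic carbon — same as [!#6].
Check the 15 heavy atoms by environment: 6× c (aromatic) → no; 2× N → match; 3× C → no; 1× O → match; 1× Cl → match; 2× Br → match.
Summing the matching environments: 2 + 1 + 1 + 2 = 6 matching atoms.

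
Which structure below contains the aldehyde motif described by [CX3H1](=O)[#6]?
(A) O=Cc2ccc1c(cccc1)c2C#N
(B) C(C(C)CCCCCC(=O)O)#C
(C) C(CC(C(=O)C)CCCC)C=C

[CX3H1](=O)[#6] describes an sp2 carbon with one H, double-bonded to O and single-bonded to carbon (an aldehyde).
(A) contains an aldehyde (-CHO), which satisfies every atom and bond constraint.
(B) has a carboxylic acid group (-C(=O)OH) but the carbonyl carbon has H0 and is bonded to O, not H1.
(C) has an acetyl/ketone group (-C(=O)CH3) but the carbonyl carbon has H0 (two carbon neighbours), not H1.
So the answer is (A).

A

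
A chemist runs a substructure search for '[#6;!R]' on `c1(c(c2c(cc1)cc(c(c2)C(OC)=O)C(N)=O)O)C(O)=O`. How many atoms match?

4

The query [#6;!R] means: carbon not in any ring.
Check the 21 heavy atoms by environment: 10× c (aromatic, in 6-ring) → no; 4× C (acyclic) → match; 6× O (acyclic) → no; 1× N (acyclic) → no.
That gives 4 matching atoms.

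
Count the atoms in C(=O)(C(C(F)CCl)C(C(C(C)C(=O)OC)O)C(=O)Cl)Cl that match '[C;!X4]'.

The query [C;!X4] means: aliphatic carbon that does not have four total connections.
Check the 20 heavy atoms by environment: 8× C (X4) → no; 3× C (X3) → match; 3× O (X1) → no; 3× Cl (X1) → no; 1× F (X1) → no; 2× O (X2) → no.
That gives 3 matching atoms.

3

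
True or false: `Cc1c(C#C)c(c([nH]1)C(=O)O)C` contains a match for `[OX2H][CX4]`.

False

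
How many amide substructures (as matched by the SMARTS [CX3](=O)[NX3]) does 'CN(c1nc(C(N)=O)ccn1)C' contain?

1

[CX3](=O)[NX3] is the SMARTS for an amide: a carbonyl carbon bonded to a trivalent nitrogen.
Exactly one fragment in the molecule meets all constraints, giving 1 match.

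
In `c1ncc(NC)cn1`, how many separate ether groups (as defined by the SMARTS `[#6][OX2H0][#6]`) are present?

[#6][OX2H0][#6] is the SMARTS for an ether: an aliphatic oxygen bridging two carbons with no H on the oxygen.
No fragment in the molecule satisfies every constraint, giving 0 matches.

0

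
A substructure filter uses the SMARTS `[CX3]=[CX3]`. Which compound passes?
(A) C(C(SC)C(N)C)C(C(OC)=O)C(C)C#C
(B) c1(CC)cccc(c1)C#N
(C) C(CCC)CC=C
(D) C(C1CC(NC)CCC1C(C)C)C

[CX3]=[CX3] describes a non-aromatic C=C double bond between two sp2 carbons (an alkene).
(A) has an ethynyl group (-C#CH) but the C-C bond is a triple bond, not a double bond.
(B) has an ethyl group (-CH2CH3) but its C-C bond is a single bond between CX4 carbons, not CX3=CX3.
(C) contains a vinyl group (-CH=CH2), which satisfies every atom and bond constraint.
(D) has an ethyl group (-CH2CH3) but its C-C bond is a single bond between CX4 carbons, not CX3=CX3.
So the answer is (C).

C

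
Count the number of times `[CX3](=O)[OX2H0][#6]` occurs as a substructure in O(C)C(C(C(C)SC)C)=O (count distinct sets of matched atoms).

1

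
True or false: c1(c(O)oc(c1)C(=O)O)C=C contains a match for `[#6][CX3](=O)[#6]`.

False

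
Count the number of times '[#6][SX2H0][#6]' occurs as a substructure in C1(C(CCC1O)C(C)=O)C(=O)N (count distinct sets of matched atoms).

[#6][SX2H0][#6] is the SMARTS for a thioether: an aliphatic sulfur bridging two carbons with no H on the sulfur.
No fragment in the molecule satisfies every constraint, giving 0 matches.

0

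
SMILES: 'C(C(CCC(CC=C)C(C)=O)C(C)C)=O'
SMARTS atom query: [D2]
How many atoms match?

5

Check the 15 heavy atoms by environment: 4× C (D1) → no; 4× C (D3) → no; 5× C (D2) → match; 2× O (D1) → no.
That gives 5 matching atoms.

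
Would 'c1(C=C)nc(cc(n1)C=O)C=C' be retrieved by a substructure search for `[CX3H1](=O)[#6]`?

Yes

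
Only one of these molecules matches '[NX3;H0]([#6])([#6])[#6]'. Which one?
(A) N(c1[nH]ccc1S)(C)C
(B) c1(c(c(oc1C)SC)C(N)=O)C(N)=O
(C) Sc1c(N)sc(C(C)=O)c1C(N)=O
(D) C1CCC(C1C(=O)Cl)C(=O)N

A

[NX3;H0]([#6])([#6])[#6] describes a trivalent nitrogen with no H, bonded to three carbons (a tertiary amine).
(A) contains a dimethylamino group (-N(CH3)2), which satisfies every atom and bond constraint.
(B) has a primary amide (-C(=O)NH2) but the amide nitrogen has H2 and only one carbon neighbour.
(C) has a primary amide (-C(=O)NH2) but the amide nitrogen has H2 and only one carbon neighbour.
(D) has a primary amide (-C(=O)NH2) but the amide nitrogen has H2 and only one carbon neighbour.
So the answer is (A).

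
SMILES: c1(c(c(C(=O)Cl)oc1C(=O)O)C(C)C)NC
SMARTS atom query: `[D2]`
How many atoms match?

2

Check the 16 heavy atoms by environment: 1× o (aromatic, D2) → match; 4× c (aromatic, D3) → no; 3× C (D3) → no; 3× O (D1) → no; 1× Cl (D1) → no; 3× C (D1) → no; 1× N (D2) → match.
Summing the matching environments: 1 + 1 = 2 matching atoms.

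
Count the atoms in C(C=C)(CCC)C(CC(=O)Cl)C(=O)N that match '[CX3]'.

Check the 14 heavy atoms by environment: 6× C (X4) → no; 4× C (X3) → match; 2× O (X1) → no; 1× N (X3) → no; 1× Cl (X1) → no.
That gives 4 matching atoms.

4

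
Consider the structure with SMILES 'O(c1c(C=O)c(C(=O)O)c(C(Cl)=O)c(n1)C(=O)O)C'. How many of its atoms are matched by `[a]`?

The query [a] means: a matches any aromatic atom.
Check the 19 heavy atoms by environment: 1× n (aromatic) → match; 5× c (aromatic) → match; 5× C → no; 7× O → no; 1× Cl → no.
Summing the matching environments: 1 + 5 = 6 matching atoms.

6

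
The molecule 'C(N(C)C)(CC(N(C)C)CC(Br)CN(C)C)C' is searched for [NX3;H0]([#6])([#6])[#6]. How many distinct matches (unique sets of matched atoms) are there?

[NX3;H0]([#6])([#6])[#6] is the SMARTS for a tertiary amine: a trivalent nitrogen with no H, bonded to three carbons.
The molecule carries 3 separate instances of a dimethylamino group (-N(CH3)2) meeting every constraint; each maps to a distinct set of atoms, giving 3 matches.

3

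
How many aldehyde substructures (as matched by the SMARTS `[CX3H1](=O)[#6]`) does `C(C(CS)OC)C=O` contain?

[CX3H1](=O)[#6] is the SMARTS for an aldehyde: an sp2 carbon with one H, double-bonded to O and single-bonded to carbon.
Exactly one fragment in the molecule meets all constraints, giving 1 match.

1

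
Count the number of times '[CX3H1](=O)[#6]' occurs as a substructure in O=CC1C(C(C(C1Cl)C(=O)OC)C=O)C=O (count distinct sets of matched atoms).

3

[CX3H1](=O)[#6] is the SMARTS for an aldehyde: an sp2 carbon with one H, double-bonded to O and single-bonded to carbon.
The molecule carries 3 separate instances of an aldehyde (-CHO) meeting every constraint; each maps to a distinct set of atoms, giving 3 matches.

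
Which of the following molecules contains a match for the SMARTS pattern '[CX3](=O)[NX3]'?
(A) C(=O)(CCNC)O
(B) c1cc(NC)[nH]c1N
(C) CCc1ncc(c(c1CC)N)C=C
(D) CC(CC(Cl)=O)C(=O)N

D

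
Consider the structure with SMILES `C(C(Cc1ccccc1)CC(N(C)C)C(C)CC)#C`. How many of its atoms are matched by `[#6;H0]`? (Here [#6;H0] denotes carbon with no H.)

The query [#6;H0] means: any carbon with no attached hydrogen.
Check the 19 heavy atoms by environment: 4× C (H3) → no; 4× C (H1) → no; 3× C (H2) → no; 1× c (aromatic, H0) → match; 5× c (aromatic, H1) → no; 1× N (H0) → no; 1× C (H0) → match.
Summing the matching environments: 1 + 1 = 2 matching atoms.

2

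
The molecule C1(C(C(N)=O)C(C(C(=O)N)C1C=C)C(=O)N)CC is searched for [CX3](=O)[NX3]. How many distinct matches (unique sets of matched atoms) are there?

[CX3](=O)[NX3] is the SMARTS for an amide: a carbonyl carbon bonded to a trivalent nitrogen.
The molecule carries 3 separate instances of a primary amide (-C(=O)NH2) meeting every constraint; each maps to a distinct set of atoms, giving 3 matches.

3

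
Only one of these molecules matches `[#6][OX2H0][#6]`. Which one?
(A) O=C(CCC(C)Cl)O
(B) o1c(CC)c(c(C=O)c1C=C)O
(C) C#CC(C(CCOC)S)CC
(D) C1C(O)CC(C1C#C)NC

[#6][OX2H0][#6] describes an aliphatic oxygen bridging two carbons with no H on the oxygen (an ether).
(A) has a carboxylic acid group (-C(=O)OH) but the -OH oxygen has H1; the =O is OX1, not OX2.
(B) has a hydroxyl group (-OH) but the oxygen has H1, not H0 bridging two carbons.
(C) contains a methoxy ether (-OCH3), which satisfies every atom and bond constraint.
(D) has a hydroxyl group (-OH) but the oxygen has H1, not H0 bridging two carbons.
So the answer is (C).

C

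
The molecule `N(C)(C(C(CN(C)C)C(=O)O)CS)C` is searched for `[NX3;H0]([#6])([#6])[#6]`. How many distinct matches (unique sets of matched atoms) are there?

2

[NX3;H0]([#6])([#6])[#6] is the SMARTS for a tertiary amine: a trivalent nitrogen with no H, bonded to three carbons.
The molecule carries 2 separate instances of a dimethylamino group (-N(CH3)2) meeting every constraint; each maps to a distinct set of atoms, giving 2 matches.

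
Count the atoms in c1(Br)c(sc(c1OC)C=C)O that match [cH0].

The query [cH0] means: aromatic carbon with no attached hydrogen (substituted or ring-fusion).
Check the 11 heavy atoms by environment: 1× s (aromatic, H0) → no; 4× c (aromatic, H0) → match; 1× C (H1) → no; 1× C (H2) → no; 1× O (H0) → no; 1× C (H3) → no; 1× O (H1) → no; 1× Br (H0) → no.
That gives 4 matching atoms.

4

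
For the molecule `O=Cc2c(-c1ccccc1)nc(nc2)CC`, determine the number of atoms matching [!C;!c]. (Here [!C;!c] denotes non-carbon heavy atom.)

3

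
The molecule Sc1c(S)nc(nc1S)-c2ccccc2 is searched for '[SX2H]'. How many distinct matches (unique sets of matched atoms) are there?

3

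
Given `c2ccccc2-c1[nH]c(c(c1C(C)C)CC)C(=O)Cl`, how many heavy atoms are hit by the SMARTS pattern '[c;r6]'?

The query [c;r6] means: aromatic carbon that belongs to a six-membered ring.
Check the 19 heavy atoms by environment: 1× n (aromatic, in 5-ring) → no; 4× c (aromatic, in 5-ring) → no; 6× c (aromatic, in 6-ring) → match; 6× C (acyclic) → no; 1× O (acyclic) → no; 1× Cl (acyclic) → no.
That gives 6 matching atoms.

6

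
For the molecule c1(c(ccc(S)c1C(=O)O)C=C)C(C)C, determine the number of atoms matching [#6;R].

Check the 15 heavy atoms by environment: 6× c (aromatic, in 6-ring) → match; 1× S (acyclic) → no; 6× C (acyclic) → no; 2× O (acyclic) → no.
That gives 6 matching atoms.

6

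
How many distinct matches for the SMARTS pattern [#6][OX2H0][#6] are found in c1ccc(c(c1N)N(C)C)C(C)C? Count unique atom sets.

0

[#6][OX2H0][#6] is the SMARTS for an ether: an aliphatic oxygen bridging two carbons with no H on the oxygen.
No fragment in the molecule satisfies every constraint, giving 0 matches.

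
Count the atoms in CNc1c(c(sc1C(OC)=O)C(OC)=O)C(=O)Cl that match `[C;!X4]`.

3

The query [C;!X4] means: aliphatic carbon that does not have four total connections.
Check the 18 heavy atoms by environment: 1× s (aromatic, X2) → no; 4× c (aromatic, X3) → no; 3× C (X3) → match; 3× O (X1) → no; 1× Cl (X1) → no; 2× O (X2) → no; 3× C (X4) → no; 1× N (X3) → no.
That gives 3 matching atoms.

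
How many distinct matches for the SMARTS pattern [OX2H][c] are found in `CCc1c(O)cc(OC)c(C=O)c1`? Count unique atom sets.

1

[OX2H][c] is the SMARTS for a phenol: a hydroxyl oxygen attached to an aromatic carbon.
Exactly one fragment in the molecule meets all constraints, giving 1 match.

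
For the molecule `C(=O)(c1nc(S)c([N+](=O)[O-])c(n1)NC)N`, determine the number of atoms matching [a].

6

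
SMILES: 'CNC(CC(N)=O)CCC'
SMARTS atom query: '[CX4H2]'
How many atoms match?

3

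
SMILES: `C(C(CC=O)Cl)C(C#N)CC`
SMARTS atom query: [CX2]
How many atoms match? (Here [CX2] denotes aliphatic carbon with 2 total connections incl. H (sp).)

1

Check the 11 heavy atoms by environment: 6× C (X4) → no; 1× Cl (X1) → no; 1× C (X3) → no; 1× O (X1) → no; 1× C (X2) → match; 1× N (X1) → no.
That gives 1 matching atom.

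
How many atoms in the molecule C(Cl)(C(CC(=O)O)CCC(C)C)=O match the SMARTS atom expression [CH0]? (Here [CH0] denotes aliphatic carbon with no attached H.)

The query [CH0] means: aliphatic carbon with no attached hydrogen.
Check the 13 heavy atoms by environment: 3× C (H2) → no; 2× C (H1) → no; 2× C (H0) → match; 2× O (H0) → no; 1× Cl (H0) → no; 1× O (H1) → no; 2× C (H3) → no.
That gives 2 matching atoms.

2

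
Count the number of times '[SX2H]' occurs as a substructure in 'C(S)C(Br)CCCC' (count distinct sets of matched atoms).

1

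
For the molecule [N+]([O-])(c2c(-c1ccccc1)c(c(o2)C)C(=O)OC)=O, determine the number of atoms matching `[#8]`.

5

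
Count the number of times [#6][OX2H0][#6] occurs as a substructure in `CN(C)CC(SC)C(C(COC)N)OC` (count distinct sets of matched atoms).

2

[#6][OX2H0][#6] is the SMARTS for an ether: an aliphatic oxygen bridging two carbons with no H on the oxygen.
The molecule carries 2 separate instances of a methoxy ether (-OCH3) meeting every constraint; each maps to a distinct set of atoms, giving 2 matches.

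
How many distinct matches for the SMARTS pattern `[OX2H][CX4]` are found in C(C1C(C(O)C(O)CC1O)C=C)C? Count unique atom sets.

3

[OX2H][CX4] is the SMARTS for an aliphatic alcohol: a hydroxyl oxygen bound to an sp3 (X4) carbon.
The molecule carries 3 separate instances of a hydroxyl group (-OH) meeting every constraint; each maps to a distinct set of atoms, giving 3 matches.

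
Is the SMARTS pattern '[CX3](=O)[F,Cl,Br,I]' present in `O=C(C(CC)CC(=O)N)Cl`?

Yes

The pattern [CX3](=O)[F,Cl,Br,I] describes a carbonyl carbon bonded to a halogen — an acyl halide.
The molecule carries an acyl chloride (-C(=O)Cl), whose atoms satisfy every constraint of the query, so the pattern matches.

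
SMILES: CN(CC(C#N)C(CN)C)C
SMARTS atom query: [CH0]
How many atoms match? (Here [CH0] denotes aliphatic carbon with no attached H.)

Check the 11 heavy atoms by environment: 2× C (H2) → no; 2× C (H1) → no; 2× N (H0) → no; 3× C (H3) → no; 1× N (H2) → no; 1× C (H0) → match.
That gives 1 matching atom.

1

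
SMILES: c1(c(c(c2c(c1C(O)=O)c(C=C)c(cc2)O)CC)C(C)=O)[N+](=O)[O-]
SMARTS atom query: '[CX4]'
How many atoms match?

The query [CX4] means: C with X4: aliphatic carbon with exactly 4 total connections (bonds + H).
Check the 24 heavy atoms by environment: 10× c (aromatic, X3) → no; 4× C (X3) → no; 3× O (X1) → no; 2× O (X2) → no; 3× C (X4) → match; 1× N (charge +1, X3) → no; 1× O (charge -1, X1) → no.
That gives 3 matching atoms.

3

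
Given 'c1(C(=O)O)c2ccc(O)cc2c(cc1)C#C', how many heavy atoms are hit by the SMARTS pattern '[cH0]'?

5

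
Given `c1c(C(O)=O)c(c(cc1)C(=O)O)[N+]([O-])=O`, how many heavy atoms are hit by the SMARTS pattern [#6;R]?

6

Check the 15 heavy atoms by environment: 6× c (aromatic, in 6-ring) → match; 2× C (acyclic) → no; 5× O (acyclic) → no; 1× N (charge +1, acyclic) → no; 1× O (charge -1, acyclic) → no.
That gives 6 matching atoms.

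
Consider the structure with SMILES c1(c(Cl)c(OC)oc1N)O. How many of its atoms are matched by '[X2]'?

3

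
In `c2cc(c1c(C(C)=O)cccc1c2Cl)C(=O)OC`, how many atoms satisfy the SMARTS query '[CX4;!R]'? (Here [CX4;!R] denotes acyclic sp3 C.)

2

The query [CX4;!R] means: aliphatic carbon with four total connections, not in a ring.
Check the 18 heavy atoms by environment: 10× c (aromatic, X3, in 6-ring) → no; 2× C (X3, acyclic) → no; 2× O (X1, acyclic) → no; 1× O (X2, acyclic) → no; 2× C (X4, acyclic) → match; 1× Cl (X1, acyclic) → no.
That gives 2 matching atoms.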